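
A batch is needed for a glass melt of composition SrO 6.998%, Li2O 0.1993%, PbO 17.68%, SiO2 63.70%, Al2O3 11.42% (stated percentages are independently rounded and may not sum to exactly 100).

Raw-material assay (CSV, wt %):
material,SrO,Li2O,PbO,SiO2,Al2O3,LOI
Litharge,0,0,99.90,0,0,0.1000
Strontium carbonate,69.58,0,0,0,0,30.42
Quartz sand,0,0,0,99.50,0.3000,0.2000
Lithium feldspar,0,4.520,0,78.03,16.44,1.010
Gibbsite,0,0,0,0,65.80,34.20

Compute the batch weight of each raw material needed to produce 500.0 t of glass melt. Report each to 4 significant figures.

Batch per 500.0 t glass melt:
  Litharge: 88.49 t
  Strontium carbonate: 50.29 t
  Quartz sand: 302.8 t
  Lithium feldspar: 22.05 t
  Gibbsite: 79.89 t
Total batch = 543.5 t; LOI loss = 43.54 t; yield = 91.99%

Rounding to four significant digits applies to every mid-chain value as shown. Full precision is held in all steps. Each reported figure is rounded just once — all derived quantities are recomputed from the batch weights for 500.0 t of glass at full float precision (ignition loss, yield, the totals, the five compositions, glass mass) as quoted within the problem or the answer.
Per-oxide target masses for 500.0 t glass melt:
  SrO: 6.998% × 500.0 = 34.99 t
  Li2O: 0.1993% × 500.0 = 0.9965 t
  PbO: 17.68% × 500.0 = 88.40 t
  SiO2: 63.70% × 500.0 = 318.5 t
  Al2O3: 11.42% × 500.0 = 57.10 t
Sums-versus-targets review with the batch weights as given, under the basis named above (sums match the target masses once rounding is allowed for):
  SrO: 50.29·0.6958 = 34.99 t (target 34.99 t)
  Li2O: 22.05·0.04520 = 0.9967 t (target 0.9965 t)
  PbO: 88.49·0.9990 = 88.40 t (target 88.40 t)
  SiO2: 302.8·0.9950 + 22.05·0.7803 = 318.5 t (target 318.5 t)
  Al2O3: 302.8·0.003000 + 22.05·0.1644 + 79.89·0.6580 = 57.10 t (target 57.10 t)
Consistency of the glass mass: total batch − LOI = 500.0 t (per-oxide target masses sum to 500.0 t; basis as stated: 500.0 t — a pure rounding effect).
Adding the batch up: Σ batch = 543.5 t; LOI loss = Σ batch·LOI = 43.54 t; yield: glass divided by total = 91.99%.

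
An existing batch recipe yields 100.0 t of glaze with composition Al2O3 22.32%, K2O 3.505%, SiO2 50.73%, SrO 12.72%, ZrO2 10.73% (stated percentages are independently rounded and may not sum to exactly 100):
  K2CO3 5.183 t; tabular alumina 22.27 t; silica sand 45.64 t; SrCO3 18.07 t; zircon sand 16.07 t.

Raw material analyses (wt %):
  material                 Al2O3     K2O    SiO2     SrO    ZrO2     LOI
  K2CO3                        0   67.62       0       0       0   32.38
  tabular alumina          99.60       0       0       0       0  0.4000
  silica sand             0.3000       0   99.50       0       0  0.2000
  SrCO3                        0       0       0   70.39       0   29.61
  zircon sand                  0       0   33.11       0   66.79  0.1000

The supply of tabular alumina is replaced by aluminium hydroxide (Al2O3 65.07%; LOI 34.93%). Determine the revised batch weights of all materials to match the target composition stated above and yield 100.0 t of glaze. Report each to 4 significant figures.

All internal work carries full float precision through every step. Working values are printed rounded to four significant figures at each printed step; every reported figure is rounded only once; derived quantities, which include yield, ignition loss, totals, the five compositions, net glass mass, are re-derived in full float precision, precisely as stated by the question or the answer, from the batch weights for 100.0 t of glass.
Per-oxide target masses for 100.0 t glaze:
  Al2O3: 22.32% × 100.0 = 22.32 t
  K2O: 3.505% × 100.0 = 3.505 t
  SiO2: 50.73% × 100.0 = 50.73 t
  SrO: 12.72% × 100.0 = 12.72 t
  ZrO2: 10.73% × 100.0 = 10.73 t
Checking each oxide sum from the weights as reported, at the basis given (delivered sums recover each target net of answer rounding effects):
  Al2O3: 34.09·0.6507 + 45.64·0.003000 = 22.32 t (target 22.32 t)
  K2O: 5.183·0.6762 = 3.505 t (target 3.505 t)
  SiO2: 45.64·0.9950 + 16.07·0.3311 = 50.73 t (target 50.73 t)
  SrO: 18.07·0.7039 = 12.72 t (target 12.72 t)
  ZrO2: 16.07·0.6679 = 10.73 t (target 10.73 t)
Consistency of the glass mass: net batch after ignition = 100.0 t (the Σ of target masses is 100.0 t; versus the stated basis of 100.0 t — deltas are rounding alone).
Batch grand total — Σ batch = 119.1 t; LOI removed, Σ of batch·LOI: 19.04 t; yield = glass ÷ total batch = 84.00%.

Revised batch per 100.0 t glaze:
  K2CO3: 5.183 t
  aluminium hydroxide: 34.09 t
  silica sand: 45.64 t
  SrCO3: 18.07 t
  zircon sand: 16.07 t
Total batch = 119.1 t; LOI loss = 19.04 t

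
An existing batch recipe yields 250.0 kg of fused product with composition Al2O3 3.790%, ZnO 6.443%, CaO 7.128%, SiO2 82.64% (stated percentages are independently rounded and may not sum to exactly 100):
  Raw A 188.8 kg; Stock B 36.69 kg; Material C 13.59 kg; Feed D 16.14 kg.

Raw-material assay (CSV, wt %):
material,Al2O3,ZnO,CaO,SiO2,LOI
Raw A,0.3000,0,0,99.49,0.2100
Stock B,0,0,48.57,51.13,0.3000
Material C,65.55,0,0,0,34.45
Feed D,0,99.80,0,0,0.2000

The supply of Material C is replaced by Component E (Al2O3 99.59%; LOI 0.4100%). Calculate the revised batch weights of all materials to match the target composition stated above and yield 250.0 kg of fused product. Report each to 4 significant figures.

The whole derivation keeps exact precision at each step — values along the way are printed (rounded to 4 significant digits) across the worked steps; every reported figure carries a single rounding; the derived quantities, including totals, ignition loss, four oxide percentages, glass mass, yield, are recomputed using the weight values at 250.0 kg of glass at full float precision, exactly as printed in the problem or the answer.
Per-oxide target masses for 250.0 kg fused product:
  Al2O3: 3.790% × 250.0 = 9.475 kg
  ZnO: 6.443% × 250.0 = 16.11 kg
  CaO: 7.128% × 250.0 = 17.82 kg
  SiO2: 82.64% × 250.0 = 206.6 kg
Mass-balance tally per oxide working from each reported weight, at the basis given (every target is met by its sum within answer rounding):
  Al2O3: 188.8·0.003000 + 8.945·0.9959 = 9.475 kg (target 9.475 kg)
  ZnO: 16.14·0.9980 = 16.11 kg (target 16.11 kg)
  CaO: 36.69·0.4857 = 17.82 kg (target 17.82 kg)
  SiO2: 188.8·0.9949 + 36.69·0.5113 = 206.6 kg (target 206.6 kg)
The glass-mass cross-check: batch Σ − ignition loss = 250.0 kg (targets for the oxides total 250.0 kg; basis as stated: 250.0 kg — any gap is answer rounding).
Batch grand total — Σ batch = 250.6 kg; LOI removed, Σ of batch·LOI: 0.5755 kg; yield: glass divided by total = 99.77%.

Revised batch per 250.0 kg fused product:
  Raw A: 188.8 kg
  Stock B: 36.69 kg
  Component E: 8.945 kg
  Feed D: 16.14 kg
Total batch = 250.6 kg; LOI loss = 0.5755 kg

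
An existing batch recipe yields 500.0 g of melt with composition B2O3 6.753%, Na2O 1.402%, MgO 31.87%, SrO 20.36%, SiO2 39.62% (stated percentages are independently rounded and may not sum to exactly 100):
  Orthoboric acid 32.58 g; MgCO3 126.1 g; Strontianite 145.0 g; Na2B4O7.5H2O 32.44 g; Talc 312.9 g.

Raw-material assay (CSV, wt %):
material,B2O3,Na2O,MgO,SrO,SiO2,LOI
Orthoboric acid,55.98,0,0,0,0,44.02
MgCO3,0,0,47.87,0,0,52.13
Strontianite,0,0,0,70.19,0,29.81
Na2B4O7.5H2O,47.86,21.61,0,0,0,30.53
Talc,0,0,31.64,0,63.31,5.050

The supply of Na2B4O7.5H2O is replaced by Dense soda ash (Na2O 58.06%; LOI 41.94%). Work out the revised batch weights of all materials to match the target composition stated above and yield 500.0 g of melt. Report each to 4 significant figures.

Every computation keeps full float precision from first step to last. Values along the way are displayed rounded to 4 significant digits when written out — each reported result is rounded just once; the derived quantities, which include ignition loss, yield, totals, the five compositions, net glass mass, are carried in exact precision, as quoted within the question or the answer, from the batch weights at 500.0 g of glass.
Target oxide masses per 500.0 g melt:
  B2O3: 6.753% × 500.0 = 33.76 g
  Na2O: 1.402% × 500.0 = 7.010 g
  MgO: 31.87% × 500.0 = 159.4 g
  SrO: 20.36% × 500.0 = 101.8 g
  SiO2: 39.62% × 500.0 = 198.1 g
Checking each oxide sum from the weights as reported, against the basis in use (every target is met by its sum within answer rounding):
  B2O3: 60.32·0.5598 = 33.77 g (target 33.76 g)
  Na2O: 12.07·0.5806 = 7.008 g (target 7.010 g)
  MgO: 126.1·0.4787 + 312.9·0.3164 = 159.4 g (target 159.4 g)
  SrO: 145.0·0.7019 = 101.8 g (target 101.8 g)
  SiO2: 312.9·0.6331 = 198.1 g (target 198.1 g)
Mass balance on the glass: whole batch net of LOI = 500.0 g (the targets, summed, come to 500.0 g; the stated basis being 500.0 g — differing by rounding only).
Adding the batch up: Σ batch = 656.4 g; loss to ignition Σ batch·LOI = 156.4 g; glass ÷ batch gives a yield of 76.18%.

Revised batch per 500.0 g melt:
  Orthoboric acid: 60.32 g
  MgCO3: 126.1 g
  Strontianite: 145.0 g
  Dense soda ash: 12.07 g
  Talc: 312.9 g
Total batch = 656.4 g; LOI loss = 156.4 g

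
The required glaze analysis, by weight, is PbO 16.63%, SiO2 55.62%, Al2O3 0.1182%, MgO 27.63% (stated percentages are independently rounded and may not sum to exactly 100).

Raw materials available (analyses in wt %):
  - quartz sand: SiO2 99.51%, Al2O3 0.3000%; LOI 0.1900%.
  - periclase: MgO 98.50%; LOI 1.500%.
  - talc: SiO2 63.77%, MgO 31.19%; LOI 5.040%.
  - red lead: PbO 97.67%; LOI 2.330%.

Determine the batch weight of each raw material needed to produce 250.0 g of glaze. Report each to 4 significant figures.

Batch per 250.0 g glaze:
  quartz sand: 98.50 g
  periclase: 49.75 g
  talc: 64.34 g
  red lead: 42.57 g
Total batch = 255.2 g; LOI loss = 5.168 g; yield = 97.97%

Working values are printed rounded to four significant figures at each printed step — the whole derivation maintains full precision all the way through; every reported number is rounded only once — all derived quantities (net glass mass, totals, the four compositions, the yield, LOI) are re-derived from the batch weights on 250.0 g of glass at exact precision, as written in the question or the answer.
Per-oxide target masses for 250.0 g glaze:
  PbO: 16.63% × 250.0 = 41.58 g
  SiO2: 55.62% × 250.0 = 139.0 g
  Al2O3: 0.1182% × 250.0 = 0.2955 g
  MgO: 27.63% × 250.0 = 69.08 g
Mass-balance tally per oxide on the weights just shown, relative to the basis at hand (oxide sums agree with the targets inside rounding margins):
  PbO: 42.57·0.9767 = 41.58 g (target 41.58 g)
  SiO2: 98.50·0.9951 + 64.34·0.6377 = 139.0 g (target 139.0 g)
  Al2O3: 98.50·0.003000 = 0.2955 g (target 0.2955 g)
  MgO: 49.75·0.9850 + 64.34·0.3119 = 69.07 g (target 69.08 g)
Glass-mass sanity pass: total charge less LOI = 250.0 g (targets for the oxides total 250.0 g; with the basis standing at 250.0 g — a pure rounding effect).
Total batch = Σ batch = 255.2 g; LOI loss = Σ batch·LOI = 5.168 g; as yield: glass ÷ batch → 97.97%.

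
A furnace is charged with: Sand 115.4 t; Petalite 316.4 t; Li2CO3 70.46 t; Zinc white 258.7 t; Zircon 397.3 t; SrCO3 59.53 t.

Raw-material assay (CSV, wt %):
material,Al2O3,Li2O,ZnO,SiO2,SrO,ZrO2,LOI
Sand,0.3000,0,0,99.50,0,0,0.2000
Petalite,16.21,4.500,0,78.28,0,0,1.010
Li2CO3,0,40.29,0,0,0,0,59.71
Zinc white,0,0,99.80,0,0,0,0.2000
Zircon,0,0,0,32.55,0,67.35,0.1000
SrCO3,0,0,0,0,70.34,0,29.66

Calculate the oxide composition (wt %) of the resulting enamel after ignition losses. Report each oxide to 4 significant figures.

The whole derivation keeps full precision end to end. The intermediate values are displayed rounded to four significant figures in the printout; each reported figure carries a single rounding; all derived quantities, including yield, LOI, glass mass, the totals, six oxide percentages, are computed using the weight values for 1154 t of glass in exact precision as written in the problem or the answer.
What the batch supplies per oxide:
  Al2O3: 115.4·0.003000 + 316.4·0.1621 = 51.63 t
  Li2O: 316.4·0.04500 + 70.46·0.4029 = 42.63 t
  ZnO: 258.7·0.9980 = 258.2 t
  SiO2: 115.4·0.9950 + 316.4·0.7828 + 397.3·0.3255 = 491.8 t
  SrO: 59.53·0.7034 = 41.87 t
  ZrO2: 397.3·0.6735 = 267.6 t
LOI: 115.4·0.002000 + 316.4·0.01010 + 70.46·0.5971 + 258.7·0.002000 + 397.3·0.001000 + 59.53·0.2966 = 64.07 t
Resulting glass, batch − LOI: 1218 − 64.07 = 1154 t (equal to the oxide-mass sum)
oxide / glass × 100 gives the wt %

Glass mass = 1154 t (batch 1218 − LOI 64.07).
Composition: Al2O3 4.475%, Li2O 3.695%, ZnO 22.38%, SiO2 42.63%, SrO 3.629%, ZrO2 23.19%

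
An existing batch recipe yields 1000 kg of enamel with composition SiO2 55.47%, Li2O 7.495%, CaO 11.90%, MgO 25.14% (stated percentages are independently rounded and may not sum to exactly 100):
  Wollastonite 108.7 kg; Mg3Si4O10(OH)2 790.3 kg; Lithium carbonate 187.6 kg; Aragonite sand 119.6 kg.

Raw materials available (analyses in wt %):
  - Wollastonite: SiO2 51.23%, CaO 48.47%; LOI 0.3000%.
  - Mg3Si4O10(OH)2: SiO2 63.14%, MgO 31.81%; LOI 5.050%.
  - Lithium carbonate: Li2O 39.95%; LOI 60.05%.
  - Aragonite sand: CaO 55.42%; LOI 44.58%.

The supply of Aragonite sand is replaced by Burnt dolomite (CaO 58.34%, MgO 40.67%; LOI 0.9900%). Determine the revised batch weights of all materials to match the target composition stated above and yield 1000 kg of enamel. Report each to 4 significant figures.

Working values appear (rounded to four significant figures) when written out; all arithmetic carries full float precision at every stage; a single rounding yields every reported result — the derived quantities, including ignition loss, net glass mass, the yield, four oxide percentages, the totals, are computed starting from the weights for 1000 kg of glass at full precision as written in either problem or answer.
Oxide mass targets, per 1000 kg enamel:
  SiO2: 55.47% × 1000 = 554.7 kg
  Li2O: 7.495% × 1000 = 74.95 kg
  CaO: 11.90% × 1000 = 119.0 kg
  MgO: 25.14% × 1000 = 251.4 kg
Checking each oxide sum using the reported weights, on the stated basis (sums match the target masses exact up to rounding of places):
  SiO2: 186.3·0.5123 + 727.4·0.6314 = 554.7 kg (target 554.7 kg)
  Li2O: 187.6·0.3995 = 74.95 kg (target 74.95 kg)
  CaO: 186.3·0.4847 + 49.22·0.5834 = 119.0 kg (target 119.0 kg)
  MgO: 727.4·0.3181 + 49.22·0.4067 = 251.4 kg (target 251.4 kg)
Consistency of the glass mass: batch total minus LOI = 1000 kg (per-oxide target masses sum to 1000 kg; with the basis standing at 1000 kg — a pure rounding effect).
Whole-batch sum: Σ batch = 1151 kg; LOI loss = Σ batch·LOI = 150.4 kg; yield, glass over the total, = 86.92%.

Revised batch per 1000 kg enamel:
  Wollastonite: 186.3 kg
  Mg3Si4O10(OH)2: 727.4 kg
  Lithium carbonate: 187.6 kg
  Burnt dolomite: 49.22 kg
Total batch = 1151 kg; LOI loss = 150.4 kg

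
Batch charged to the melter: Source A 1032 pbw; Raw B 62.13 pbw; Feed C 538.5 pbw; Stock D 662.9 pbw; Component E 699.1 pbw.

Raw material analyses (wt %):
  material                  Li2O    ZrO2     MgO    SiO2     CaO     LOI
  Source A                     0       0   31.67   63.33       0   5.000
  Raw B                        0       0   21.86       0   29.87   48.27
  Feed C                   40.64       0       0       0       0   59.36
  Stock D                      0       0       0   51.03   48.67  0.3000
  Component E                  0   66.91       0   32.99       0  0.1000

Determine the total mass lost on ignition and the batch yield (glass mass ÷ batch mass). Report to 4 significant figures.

LOI loss = 403.9 pbw; glass = 2591 pbw; yield = 86.51%

Mid-chain values are printed, rounded to four significant figures, within the worked lines. The working math holds exact precision from start to finish. Each reported figure is rounded once only; the derived quantities are carried starting from the weights for 2591 pbw of glass at full float precision (the totals, glass mass, the yield, ignition loss, five oxide percentages), as quoted within the question or the answer.
Loss on ignition, line by line:
  Source A: 1032 × 0.05000 = 51.60 pbw
  Raw B: 62.13 × 0.4827 = 29.99 pbw
  Feed C: 538.5 × 0.5936 = 319.7 pbw
  Stock D: 662.9 × 0.003000 = 1.989 pbw
  Component E: 699.1 × 0.001000 = 0.6991 pbw
Total LOI = 403.9 pbw
Glass = batch − LOI = 2995 − 403.9 = 2591 pbw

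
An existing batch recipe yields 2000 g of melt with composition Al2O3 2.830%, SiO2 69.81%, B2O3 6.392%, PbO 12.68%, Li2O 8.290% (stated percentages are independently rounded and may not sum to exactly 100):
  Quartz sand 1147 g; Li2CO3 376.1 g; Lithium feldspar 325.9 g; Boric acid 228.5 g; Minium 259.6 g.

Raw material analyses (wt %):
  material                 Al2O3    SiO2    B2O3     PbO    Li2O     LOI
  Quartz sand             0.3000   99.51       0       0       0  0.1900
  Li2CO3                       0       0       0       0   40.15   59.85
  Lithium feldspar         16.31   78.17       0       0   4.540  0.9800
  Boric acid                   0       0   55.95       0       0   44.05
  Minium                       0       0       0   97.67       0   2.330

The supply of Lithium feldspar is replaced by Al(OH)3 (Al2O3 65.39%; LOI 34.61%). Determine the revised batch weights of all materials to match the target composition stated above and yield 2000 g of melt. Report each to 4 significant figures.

Working values are rounded to 4 significant figures when displayed. Every computation runs at exact precision from start to finish; each reported result is rounded just once — derived quantities are rebuilt in full float precision (net glass mass, LOI, the five compositions, yield, totals) from the weighed amounts on 2000 g of glass exactly as printed in the problem or the answer.
The oxide mass targets at 2000 g melt:
  Al2O3: 2.830% × 2000 = 56.60 g
  SiO2: 69.81% × 2000 = 1396 g
  B2O3: 6.392% × 2000 = 127.8 g
  PbO: 12.68% × 2000 = 253.6 g
  Li2O: 8.290% × 2000 = 165.8 g
Balance tally, oxide-wise, from the weights as reported, on the stated basis (sum by sum, the targets are met within answer rounding):
  Al2O3: 1403·0.003000 + 80.12·0.6539 = 56.60 g (target 56.60 g)
  SiO2: 1403·0.9951 = 1396 g (target 1396 g)
  B2O3: 228.5·0.5595 = 127.8 g (target 127.8 g)
  PbO: 259.6·0.9767 = 253.6 g (target 253.6 g)
  Li2O: 413.0·0.4015 = 165.8 g (target 165.8 g)
Consistency of the glass mass: total batch − LOI = 2000 g (the Σ of target masses is 2000 g; the stated basis being 2000 g — rounding explains the deltas).
Batch total: Σ batch = 2384 g; Σ batch·LOI gives LOI loss = 384.3 g; as yield: glass ÷ batch → 83.88%.

Revised batch per 2000 g melt:
  Quartz sand: 1403 g
  Li2CO3: 413.0 g
  Al(OH)3: 80.12 g
  Boric acid: 228.5 g
  Minium: 259.6 g
Total batch = 2384 g; LOI loss = 384.3 g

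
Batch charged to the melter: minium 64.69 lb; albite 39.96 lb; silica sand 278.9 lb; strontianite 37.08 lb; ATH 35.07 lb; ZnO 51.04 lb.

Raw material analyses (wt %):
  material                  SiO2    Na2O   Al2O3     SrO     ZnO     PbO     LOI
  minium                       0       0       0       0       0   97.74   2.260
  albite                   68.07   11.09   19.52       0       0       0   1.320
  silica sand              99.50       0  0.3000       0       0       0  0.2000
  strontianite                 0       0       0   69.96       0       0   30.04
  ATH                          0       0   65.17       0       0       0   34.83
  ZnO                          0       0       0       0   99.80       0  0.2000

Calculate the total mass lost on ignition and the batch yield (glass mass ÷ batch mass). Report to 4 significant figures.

LOI loss = 26.00 lb; glass = 480.7 lb; yield = 94.87%

All internal work runs at exact precision at each step; working values are printed rounded off to 4 significant digits as written; every reported figure undergoes a single rounding — derived quantities, including the totals, ignition loss, yield, the six compositions, net glass mass, are recomputed from the weighed amounts per 480.7 lb of glass at exact precision, exactly as shown in problem or answer.
LOI of each material in turn:
  minium: 64.69 × 0.02260 = 1.462 lb
  albite: 39.96 × 0.01320 = 0.5275 lb
  silica sand: 278.9 × 0.002000 = 0.5578 lb
  strontianite: 37.08 × 0.3004 = 11.14 lb
  ATH: 35.07 × 0.3483 = 12.21 lb
  ZnO: 51.04 × 0.002000 = 0.1021 lb
Total LOI = 26.00 lb
Glass = batch − LOI = 506.7 − 26.00 = 480.7 lb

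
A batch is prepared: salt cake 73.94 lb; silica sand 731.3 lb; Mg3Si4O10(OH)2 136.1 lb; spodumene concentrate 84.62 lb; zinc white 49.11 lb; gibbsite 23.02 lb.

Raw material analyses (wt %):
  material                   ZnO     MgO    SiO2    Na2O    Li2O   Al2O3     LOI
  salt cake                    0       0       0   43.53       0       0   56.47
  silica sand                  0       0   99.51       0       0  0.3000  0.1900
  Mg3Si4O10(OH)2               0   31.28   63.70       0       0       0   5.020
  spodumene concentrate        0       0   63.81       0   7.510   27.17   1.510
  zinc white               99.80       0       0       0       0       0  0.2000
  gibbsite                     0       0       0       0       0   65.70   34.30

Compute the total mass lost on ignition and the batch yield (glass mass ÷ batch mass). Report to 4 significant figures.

Intermediates are displayed rounded off to 4 significant digits between the steps; all internal work runs at full float precision through the solve. Every reported value is rounded once only; all derived quantities are rebuilt starting from the weights for 1039 lb of glass in full float precision (the yield, glass mass, LOI, the totals, the six compositions) exactly as printed in problem or answer.
LOI of each material in turn:
  salt cake: 73.94 × 0.5647 = 41.75 lb
  silica sand: 731.3 × 0.001900 = 1.389 lb
  Mg3Si4O10(OH)2: 136.1 × 0.05020 = 6.832 lb
  spodumene concentrate: 84.62 × 0.01510 = 1.278 lb
  zinc white: 49.11 × 0.002000 = 0.09822 lb
  gibbsite: 23.02 × 0.3430 = 7.896 lb
Total LOI = 59.25 lb
Glass = batch − LOI = 1098 − 59.25 = 1039 lb

LOI loss = 59.25 lb; glass = 1039 lb; yield = 94.60%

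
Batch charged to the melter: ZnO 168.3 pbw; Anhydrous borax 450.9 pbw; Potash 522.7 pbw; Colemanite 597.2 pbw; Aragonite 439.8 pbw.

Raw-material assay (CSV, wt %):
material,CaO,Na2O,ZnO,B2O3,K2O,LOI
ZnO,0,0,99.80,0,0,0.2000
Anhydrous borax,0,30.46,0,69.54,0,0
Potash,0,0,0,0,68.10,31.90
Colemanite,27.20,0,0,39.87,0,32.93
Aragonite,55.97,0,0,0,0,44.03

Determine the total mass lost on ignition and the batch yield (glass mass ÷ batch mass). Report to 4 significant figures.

Working values are printed rounded to four significant figures across the worked steps — the whole derivation keeps full float precision in every operation. Each reported value includes exactly one rounding; derived quantities are carried from the batch weights on 1622 pbw of glass in full precision (the yield, the five compositions, glass mass, totals, ignition loss), as written in the problem or the answer.
Each material's LOI contribution:
  ZnO: 168.3 × 0.002000 = 0.3366 pbw
  Anhydrous borax: 450.9 × 0 = 0 pbw
  Potash: 522.7 × 0.3190 = 166.7 pbw
  Colemanite: 597.2 × 0.3293 = 196.7 pbw
  Aragonite: 439.8 × 0.4403 = 193.6 pbw
Total LOI = 557.4 pbw
Glass = batch − LOI = 2179 − 557.4 = 1622 pbw

LOI loss = 557.4 pbw; glass = 1622 pbw; yield = 74.42%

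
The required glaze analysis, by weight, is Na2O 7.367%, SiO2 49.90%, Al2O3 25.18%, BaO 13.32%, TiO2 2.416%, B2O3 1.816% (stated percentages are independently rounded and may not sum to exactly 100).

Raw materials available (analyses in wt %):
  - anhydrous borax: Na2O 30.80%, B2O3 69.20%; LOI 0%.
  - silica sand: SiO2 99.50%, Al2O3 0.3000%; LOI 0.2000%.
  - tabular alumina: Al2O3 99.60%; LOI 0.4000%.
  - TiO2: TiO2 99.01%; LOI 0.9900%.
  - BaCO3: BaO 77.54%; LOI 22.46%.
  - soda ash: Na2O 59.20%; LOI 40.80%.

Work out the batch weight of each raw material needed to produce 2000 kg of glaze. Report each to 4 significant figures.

Batch per 2000 kg glaze:
  anhydrous borax: 52.49 kg
  silica sand: 1003 kg
  tabular alumina: 502.6 kg
  TiO2: 48.80 kg
  BaCO3: 343.6 kg
  soda ash: 221.6 kg
Total batch = 2172 kg; LOI loss = 172.1 kg; yield = 92.08%

Rounding to four significant figures applies to every working value as shown — each numeric step runs at full precision all the way through — every reported result takes exactly one rounding; all derived quantities (LOI, net glass mass, six oxide percentages, the yield, the totals) are re-derived at full precision using the weight values at 2000 kg of glass exactly as printed in the problem or answer text.
Per-oxide target masses for 2000 kg glaze:
  Na2O: 7.367% × 2000 = 147.3 kg
  SiO2: 49.90% × 2000 = 998.0 kg
  Al2O3: 25.18% × 2000 = 503.6 kg
  BaO: 13.32% × 2000 = 266.4 kg
  TiO2: 2.416% × 2000 = 48.32 kg
  B2O3: 1.816% × 2000 = 36.32 kg
Sums-versus-targets review per the reported batch figures, against the basis in use (target by target, the sums agree inside rounding margins):
  Na2O: 52.49·0.3080 + 221.6·0.5920 = 147.4 kg (target 147.3 kg)
  SiO2: 1003·0.9950 = 998.0 kg (target 998.0 kg)
  Al2O3: 1003·0.003000 + 502.6·0.9960 = 503.6 kg (target 503.6 kg)
  BaO: 343.6·0.7754 = 266.4 kg (target 266.4 kg)
  TiO2: 48.80·0.9901 = 48.32 kg (target 48.32 kg)
  B2O3: 52.49·0.6920 = 36.32 kg (target 36.32 kg)
Consistency of the glass mass: Σ batch − LOI loss = 2000 kg (per-oxide target masses sum to 2000 kg; against the stated basis, 2000 kg — gaps are rounding artifacts).
Adding the batch up: Σ batch = 2172 kg; LOI removed, Σ of batch·LOI: 172.1 kg; the yield ratio, glass ÷ batch: 92.08%.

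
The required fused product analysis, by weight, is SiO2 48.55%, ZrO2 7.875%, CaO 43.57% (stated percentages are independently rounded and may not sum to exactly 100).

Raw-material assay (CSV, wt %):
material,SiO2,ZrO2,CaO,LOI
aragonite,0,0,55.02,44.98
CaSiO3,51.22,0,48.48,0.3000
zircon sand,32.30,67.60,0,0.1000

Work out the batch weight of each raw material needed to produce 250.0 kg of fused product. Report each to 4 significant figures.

Every computation carries full float precision in every operation; intermediates are displayed, rounded to 4 significant figures, as written; a single rounding completes each reported result. All derived quantities, which include yield, net glass mass, the three compositions, LOI, totals, are recomputed in exact precision, as they appear in problem or answer, from the weighed amounts for 250.0 kg of glass.
Target masses of each oxide per 250.0 kg fused product:
  SiO2: 48.55% × 250.0 = 121.4 kg
  ZrO2: 7.875% × 250.0 = 19.69 kg
  CaO: 43.57% × 250.0 = 108.9 kg
Oxide-by-oxide audit from the weights as reported, at the basis given (sum by sum, the targets are met exact up to rounding of places):
  SiO2: 218.6·0.5122 + 29.12·0.3230 = 121.4 kg (target 121.4 kg)
  ZrO2: 29.12·0.6760 = 19.69 kg (target 19.69 kg)
  CaO: 5.356·0.5502 + 218.6·0.4848 = 108.9 kg (target 108.9 kg)
Glass-mass sanity pass: total charge less LOI = 250.0 kg (the Σ of target masses is 250.0 kg; basis as stated: 250.0 kg — differing by rounding only).
Whole-batch sum: Σ batch = 253.1 kg; LOI removed, Σ of batch·LOI: 3.094 kg; the yield ratio, glass ÷ batch: 98.78%.

Batch per 250.0 kg fused product:
  aragonite: 5.356 kg
  CaSiO3: 218.6 kg
  zircon sand: 29.12 kg
Total batch = 253.1 kg; LOI loss = 3.094 kg; yield = 98.78%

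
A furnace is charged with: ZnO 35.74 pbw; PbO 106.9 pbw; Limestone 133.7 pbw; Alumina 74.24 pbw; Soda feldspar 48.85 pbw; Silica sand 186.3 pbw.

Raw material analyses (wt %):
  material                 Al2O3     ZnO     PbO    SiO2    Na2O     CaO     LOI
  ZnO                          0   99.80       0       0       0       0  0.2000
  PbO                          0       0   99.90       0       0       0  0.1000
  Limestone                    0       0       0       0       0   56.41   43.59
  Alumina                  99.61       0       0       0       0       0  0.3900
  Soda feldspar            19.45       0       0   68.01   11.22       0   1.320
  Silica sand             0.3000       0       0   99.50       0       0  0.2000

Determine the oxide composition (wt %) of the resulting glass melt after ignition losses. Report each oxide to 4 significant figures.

In-progress results are displayed (rounded to 4 significant figures) as written. All arithmetic maintains exact precision in all steps. A single rounding finalizes each reported figure. The derived quantities, including net glass mass, ignition loss, yield, the totals, six oxide percentages, are carried starting from the weights for 526.0 pbw of glass at full float precision exactly as printed in either problem or answer.
What the batch supplies per oxide:
  Al2O3: 74.24·0.9961 + 48.85·0.1945 + 186.3·0.003000 = 84.01 pbw
  ZnO: 35.74·0.9980 = 35.67 pbw
  PbO: 106.9·0.9990 = 106.8 pbw
  SiO2: 48.85·0.6801 + 186.3·0.9950 = 218.6 pbw
  Na2O: 48.85·0.1122 = 5.481 pbw
  CaO: 133.7·0.5641 = 75.42 pbw
LOI: 35.74·0.002000 + 106.9·0.001000 + 133.7·0.4359 + 74.24·0.003900 + 48.85·0.01320 + 186.3·0.002000 = 59.77 pbw
Glass mass = batch − LOI = 585.7 − 59.77 = 526.0 pbw (= the summed oxide contributions)
percent share: oxide ÷ glass, ×100

Glass mass = 526.0 pbw (batch 585.7 − LOI 59.77).
Composition: Al2O3 15.97%, ZnO 6.782%, PbO 20.30%, SiO2 41.56%, Na2O 1.042%, CaO 14.34%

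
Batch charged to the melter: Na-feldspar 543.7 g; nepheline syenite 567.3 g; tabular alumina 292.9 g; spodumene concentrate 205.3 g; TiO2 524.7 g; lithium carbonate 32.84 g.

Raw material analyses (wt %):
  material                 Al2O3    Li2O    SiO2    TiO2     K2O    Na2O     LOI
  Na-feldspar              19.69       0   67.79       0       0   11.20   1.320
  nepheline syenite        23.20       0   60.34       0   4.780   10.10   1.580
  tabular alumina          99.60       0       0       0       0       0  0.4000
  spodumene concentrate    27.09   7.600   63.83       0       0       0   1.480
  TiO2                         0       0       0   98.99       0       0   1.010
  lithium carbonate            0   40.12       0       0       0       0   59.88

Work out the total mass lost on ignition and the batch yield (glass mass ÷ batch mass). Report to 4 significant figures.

LOI loss = 45.31 g; glass = 2121 g; yield = 97.91%

All internal work carries full float precision from start to finish — in-progress results are shown rounded to four significant figures between the steps; exactly one rounding goes into every reported number; all derived quantities are recomputed from the batch weights on 2121 g of glass at exact precision (the six compositions, glass mass, LOI, the totals, the yield), as they appear in problem or answer.
Material-by-material LOI:
  Na-feldspar: 543.7 × 0.01320 = 7.177 g
  nepheline syenite: 567.3 × 0.01580 = 8.963 g
  tabular alumina: 292.9 × 0.004000 = 1.172 g
  spodumene concentrate: 205.3 × 0.01480 = 3.038 g
  TiO2: 524.7 × 0.01010 = 5.299 g
  lithium carbonate: 32.84 × 0.5988 = 19.66 g
Total LOI = 45.31 g
Glass = batch − LOI = 2167 − 45.31 = 2121 g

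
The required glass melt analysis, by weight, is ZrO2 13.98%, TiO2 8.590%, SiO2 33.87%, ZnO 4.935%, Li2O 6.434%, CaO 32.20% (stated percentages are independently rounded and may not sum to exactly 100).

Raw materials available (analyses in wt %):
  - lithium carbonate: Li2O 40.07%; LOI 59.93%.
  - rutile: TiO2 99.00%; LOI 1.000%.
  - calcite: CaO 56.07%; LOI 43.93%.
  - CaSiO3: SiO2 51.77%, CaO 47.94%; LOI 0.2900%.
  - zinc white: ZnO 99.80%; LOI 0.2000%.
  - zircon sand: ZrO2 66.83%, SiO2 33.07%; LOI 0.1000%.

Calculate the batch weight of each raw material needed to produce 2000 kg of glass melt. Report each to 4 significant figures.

Batch per 2000 kg glass melt:
  lithium carbonate: 321.1 kg
  rutile: 173.5 kg
  calcite: 258.3 kg
  CaSiO3: 1041 kg
  zinc white: 98.90 kg
  zircon sand: 418.4 kg
Total batch = 2311 kg; LOI loss = 311.3 kg; yield = 86.53%

Intermediates are displayed, rounded to 4 significant digits, in the working — all arithmetic runs at full float precision throughout; exactly one rounding lands on every reported figure; the derived quantities, including totals, six oxide percentages, net glass mass, LOI, the yield, are carried using the weight values on 2000 kg of glass in exact precision, precisely as stated by either problem or answer.
Oxide-by-oxide targets in 2000 kg glass melt:
  ZrO2: 13.98% × 2000 = 279.6 kg
  TiO2: 8.590% × 2000 = 171.8 kg
  SiO2: 33.87% × 2000 = 677.4 kg
  ZnO: 4.935% × 2000 = 98.70 kg
  Li2O: 6.434% × 2000 = 128.7 kg
  CaO: 32.20% × 2000 = 644.0 kg
A balance pass over the oxides, from the weights as reported, per the basis as stated (each sum matches its target mass once rounding is allowed for):
  ZrO2: 418.4·0.6683 = 279.6 kg (target 279.6 kg)
  TiO2: 173.5·0.9900 = 171.8 kg (target 171.8 kg)
  SiO2: 1041·0.5177 + 418.4·0.3307 = 677.3 kg (target 677.4 kg)
  ZnO: 98.90·0.9980 = 98.70 kg (target 98.70 kg)
  Li2O: 321.1·0.4007 = 128.7 kg (target 128.7 kg)
  CaO: 258.3·0.5607 + 1041·0.4794 = 643.9 kg (target 644.0 kg)
Glass-mass sanity pass: batch Σ − ignition loss = 2000 kg (oxide target masses add up to 2000 kg; stated basis 2000 kg — differing by rounding only).
Batch grand total — Σ batch = 2311 kg; LOI loss = Σ batch·LOI = 311.3 kg; glass ÷ batch gives a yield of 86.53%.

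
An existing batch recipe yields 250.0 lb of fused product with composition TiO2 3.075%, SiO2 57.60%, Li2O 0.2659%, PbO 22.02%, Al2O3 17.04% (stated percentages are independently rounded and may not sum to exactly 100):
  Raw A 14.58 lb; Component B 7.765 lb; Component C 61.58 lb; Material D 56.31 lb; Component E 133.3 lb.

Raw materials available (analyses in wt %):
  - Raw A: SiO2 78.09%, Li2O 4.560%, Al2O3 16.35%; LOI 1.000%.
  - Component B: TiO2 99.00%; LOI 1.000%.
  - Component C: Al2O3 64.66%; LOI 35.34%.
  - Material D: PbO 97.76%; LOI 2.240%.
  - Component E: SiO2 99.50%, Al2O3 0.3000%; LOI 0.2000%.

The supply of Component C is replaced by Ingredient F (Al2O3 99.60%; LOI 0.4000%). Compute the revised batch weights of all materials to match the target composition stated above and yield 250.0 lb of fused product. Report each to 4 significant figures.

Intermediates appear, with 4-significant-digit rounding, on the page; the whole derivation keeps exact precision in every operation — every reported value includes exactly one rounding. The derived quantities are rebuilt in exact precision (the five compositions, glass mass, ignition loss, the totals, the yield) starting from the weights per 250.0 lb of glass, as quoted within question or answer.
Per-oxide target masses for 250.0 lb fused product:
  TiO2: 3.075% × 250.0 = 7.688 lb
  SiO2: 57.60% × 250.0 = 144.0 lb
  Li2O: 0.2659% × 250.0 = 0.6648 lb
  PbO: 22.02% × 250.0 = 55.05 lb
  Al2O3: 17.04% × 250.0 = 42.60 lb
Mass-balance tally per oxide applying the batch weights above, for the quoted basis mass (target by target, the sums agree within answer rounding):
  TiO2: 7.765·0.9900 = 7.687 lb (target 7.688 lb)
  SiO2: 14.58·0.7809 + 133.3·0.9950 = 144.0 lb (target 144.0 lb)
  Li2O: 14.58·0.04560 = 0.6648 lb (target 0.6648 lb)
  PbO: 56.31·0.9776 = 55.05 lb (target 55.05 lb)
  Al2O3: 14.58·0.1635 + 39.98·0.9960 + 133.3·0.003000 = 42.60 lb (target 42.60 lb)
Glass mass check: whole batch net of LOI = 250.0 lb (per-oxide target masses sum to 250.0 lb; basis as stated: 250.0 lb — rounding explains the deltas).
Adding the batch up: Σ batch = 251.9 lb; ignition loss, Σ(batch × LOI) = 1.911 lb; yield = glass ÷ total batch = 99.24%.

Revised batch per 250.0 lb fused product:
  Raw A: 14.58 lb
  Component B: 7.765 lb
  Ingredient F: 39.98 lb
  Material D: 56.31 lb
  Component E: 133.3 lb
Total batch = 251.9 lb; LOI loss = 1.911 lb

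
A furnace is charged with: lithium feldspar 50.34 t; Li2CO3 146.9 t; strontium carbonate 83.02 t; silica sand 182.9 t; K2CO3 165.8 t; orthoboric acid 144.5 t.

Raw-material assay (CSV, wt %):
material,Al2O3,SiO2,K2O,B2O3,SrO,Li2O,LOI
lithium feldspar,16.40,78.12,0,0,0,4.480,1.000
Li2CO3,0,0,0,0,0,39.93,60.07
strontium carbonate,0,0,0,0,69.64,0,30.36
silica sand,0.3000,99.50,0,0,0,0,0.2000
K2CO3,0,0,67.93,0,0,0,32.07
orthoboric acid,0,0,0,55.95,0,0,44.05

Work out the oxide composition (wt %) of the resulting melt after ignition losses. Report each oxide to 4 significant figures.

Glass mass = 542.3 t (batch 773.5 − LOI 231.1).
Composition: Al2O3 1.623%, SiO2 40.81%, K2O 20.77%, B2O3 14.91%, SrO 10.66%, Li2O 11.23%

All arithmetic carries full float precision at all times — mid-chain values are displayed, with 4-significant-figure rounding, in the working — each reported figure is rounded exactly once; derived quantities are recomputed using the weight values at 542.3 t of glass at full precision (six oxide percentages, ignition loss, the yield, glass mass, the totals) precisely as stated by either problem or answer.
What the batch supplies per oxide:
  Al2O3: 50.34·0.1640 + 182.9·0.003000 = 8.804 t
  SiO2: 50.34·0.7812 + 182.9·0.9950 = 221.3 t
  K2O: 165.8·0.6793 = 112.6 t
  B2O3: 144.5·0.5595 = 80.85 t
  SrO: 83.02·0.6964 = 57.82 t
  Li2O: 50.34·0.04480 + 146.9·0.3993 = 60.91 t
LOI: 50.34·0.01000 + 146.9·0.6007 + 83.02·0.3036 + 182.9·0.002000 + 165.8·0.3207 + 144.5·0.4405 = 231.1 t
batch − LOI leaves glass = 773.5 − 231.1 = 542.3 t (matching Σ of the oxides)
oxide / glass × 100 gives the wt %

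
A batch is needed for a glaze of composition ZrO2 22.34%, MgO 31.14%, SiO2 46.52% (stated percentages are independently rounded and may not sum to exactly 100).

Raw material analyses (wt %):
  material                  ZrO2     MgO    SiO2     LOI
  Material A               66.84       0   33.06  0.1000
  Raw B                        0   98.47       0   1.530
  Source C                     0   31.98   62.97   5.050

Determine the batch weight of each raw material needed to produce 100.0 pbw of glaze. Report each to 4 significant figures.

All arithmetic carries full precision from first step to last. Values along the way are displayed rounded to 4 significant figures in the printout. Each reported figure carries a single rounding; all derived quantities are computed in full precision (the yield, totals, LOI, the three compositions, glass mass) from the batch weights per 100.0 pbw of glass precisely as stated by the problem or answer text.
The oxide mass targets at 100.0 pbw glaze:
  ZrO2: 22.34% × 100.0 = 22.34 pbw
  MgO: 31.14% × 100.0 = 31.14 pbw
  SiO2: 46.52% × 100.0 = 46.52 pbw
Checking each oxide sum working from each reported weight, on the stated basis (oxide sums agree with the targets inside rounding margins):
  ZrO2: 33.42·0.6684 = 22.34 pbw (target 22.34 pbw)
  MgO: 13.33·0.9847 + 56.33·0.3198 = 31.14 pbw (target 31.14 pbw)
  SiO2: 33.42·0.3306 + 56.33·0.6297 = 46.52 pbw (target 46.52 pbw)
Consistency of the glass mass: total batch − LOI = 100.0 pbw (the Σ of target masses is 100.0 pbw; against the stated basis, 100.0 pbw — a pure rounding effect).
Total batch = Σ batch = 103.1 pbw; ignition loss, Σ(batch × LOI) = 3.082 pbw; yield: glass divided by total = 97.01%.

Batch per 100.0 pbw glaze:
  Material A: 33.42 pbw
  Raw B: 13.33 pbw
  Source C: 56.33 pbw
Total batch = 103.1 pbw; LOI loss = 3.082 pbw; yield = 97.01%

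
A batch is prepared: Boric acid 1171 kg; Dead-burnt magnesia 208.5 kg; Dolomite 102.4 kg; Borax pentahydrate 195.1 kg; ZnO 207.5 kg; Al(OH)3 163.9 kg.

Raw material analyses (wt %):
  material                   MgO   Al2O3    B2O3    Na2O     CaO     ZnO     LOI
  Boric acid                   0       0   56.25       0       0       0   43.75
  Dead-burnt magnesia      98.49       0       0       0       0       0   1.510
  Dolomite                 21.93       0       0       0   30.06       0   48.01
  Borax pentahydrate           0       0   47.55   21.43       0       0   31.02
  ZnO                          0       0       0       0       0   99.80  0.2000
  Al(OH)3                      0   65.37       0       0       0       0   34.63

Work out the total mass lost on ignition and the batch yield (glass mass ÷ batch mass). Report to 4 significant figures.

LOI loss = 682.3 kg; glass = 1366 kg; yield = 66.69%

Intermediates are displayed, with 4-significant-digit rounding, in the printout; all internal work keeps exact precision throughout — exactly one rounding goes into every reported figure; derived quantities, which include six oxide percentages, net glass mass, totals, LOI, the yield, are carried in full precision, as they appear in the problem or answer text, starting from the weights on 1366 kg of glass.
Loss on ignition, line by line:
  Boric acid: 1171 × 0.4375 = 512.3 kg
  Dead-burnt magnesia: 208.5 × 0.01510 = 3.148 kg
  Dolomite: 102.4 × 0.4801 = 49.16 kg
  Borax pentahydrate: 195.1 × 0.3102 = 60.52 kg
  ZnO: 207.5 × 0.002000 = 0.4150 kg
  Al(OH)3: 163.9 × 0.3463 = 56.76 kg
Total LOI = 682.3 kg
Glass = batch − LOI = 2048 − 682.3 = 1366 kg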